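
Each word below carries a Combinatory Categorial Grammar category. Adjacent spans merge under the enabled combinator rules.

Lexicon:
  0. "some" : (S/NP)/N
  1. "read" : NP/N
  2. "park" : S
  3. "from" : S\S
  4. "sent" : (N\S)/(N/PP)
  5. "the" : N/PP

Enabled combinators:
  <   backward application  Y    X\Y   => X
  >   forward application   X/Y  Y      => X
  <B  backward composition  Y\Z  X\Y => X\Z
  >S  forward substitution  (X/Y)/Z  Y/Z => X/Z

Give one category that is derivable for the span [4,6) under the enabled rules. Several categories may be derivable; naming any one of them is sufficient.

N\S

[0,6] S   >
  [0,2] S/N   >S
    [0,1] "some" : (S/NP)/N
    [1,2] "read" : NP/N
  [2,6] N   <
    [2,3] "park" : S
    [3,6] N\S   <B
      [3,4] "from" : S\S
      [4,6] N\S   >
        [4,5] "sent" : (N\S)/(N/PP)
        [5,6] "the" : N/PP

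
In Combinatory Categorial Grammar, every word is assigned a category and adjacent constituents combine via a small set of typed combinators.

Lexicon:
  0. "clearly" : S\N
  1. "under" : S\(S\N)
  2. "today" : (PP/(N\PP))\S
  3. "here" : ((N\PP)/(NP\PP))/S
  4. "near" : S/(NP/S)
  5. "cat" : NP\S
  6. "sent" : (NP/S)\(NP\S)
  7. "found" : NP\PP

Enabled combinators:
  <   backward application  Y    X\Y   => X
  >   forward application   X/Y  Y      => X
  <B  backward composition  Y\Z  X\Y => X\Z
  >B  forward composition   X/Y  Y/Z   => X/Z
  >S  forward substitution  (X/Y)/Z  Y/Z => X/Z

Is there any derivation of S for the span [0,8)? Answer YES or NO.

NO

S\N S\(S\N) (PP/(N\PP))\S ((N\PP)/(NP\PP))/S S/(NP/S) NP\S (NP/S)\(NP\S) NP\PP
CKY chart[0,8] = {PP}; S ∉ chart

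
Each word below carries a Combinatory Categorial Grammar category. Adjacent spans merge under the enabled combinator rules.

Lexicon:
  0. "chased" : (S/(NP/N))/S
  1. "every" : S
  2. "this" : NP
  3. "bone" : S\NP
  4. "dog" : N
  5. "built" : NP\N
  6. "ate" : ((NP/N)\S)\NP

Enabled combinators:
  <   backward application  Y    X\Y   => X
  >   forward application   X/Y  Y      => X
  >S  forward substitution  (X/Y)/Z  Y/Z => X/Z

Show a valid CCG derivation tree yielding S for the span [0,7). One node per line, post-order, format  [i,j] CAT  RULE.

[0,7] S   >
  [0,2] S/(NP/N)   >
    [0,1] "chased" : (S/(NP/N))/S
    [1,2] "every" : S
  [2,7] NP/N   <
    [2,4] S   <
      [2,3] "this" : NP
      [3,4] "bone" : S\NP
    [4,7] (NP/N)\S   <
      [4,6] NP   <
        [4,5] "dog" : N
        [5,6] "built" : NP\N
      [6,7] "ate" : ((NP/N)\S)\NP

[0,1] (S/(NP/N))/S  lex  "chased"
[1,2] S  lex  "every"
[0,2] S/(NP/N)  >  k=1
[2,3] NP  lex  "this"
[3,4] S\NP  lex  "bone"
[2,4] S  <  k=3
[4,5] N  lex  "dog"
[5,6] NP\N  lex  "built"
[4,6] NP  <  k=5
[6,7] ((NP/N)\S)\NP  lex  "ate"
[4,7] (NP/N)\S  <  k=6
[2,7] NP/N  <  k=4
[0,7] S  >  k=2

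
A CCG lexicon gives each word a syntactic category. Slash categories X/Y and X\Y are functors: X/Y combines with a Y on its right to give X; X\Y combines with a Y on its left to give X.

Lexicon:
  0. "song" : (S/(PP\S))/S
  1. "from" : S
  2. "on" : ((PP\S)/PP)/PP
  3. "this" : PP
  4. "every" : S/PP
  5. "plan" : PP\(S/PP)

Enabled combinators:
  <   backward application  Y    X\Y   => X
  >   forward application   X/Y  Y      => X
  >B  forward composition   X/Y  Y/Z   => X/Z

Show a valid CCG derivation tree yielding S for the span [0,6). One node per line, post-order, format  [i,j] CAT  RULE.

[0,6] S   >
  [0,2] S/(PP\S)   >
    [0,1] "song" : (S/(PP\S))/S
    [1,2] "from" : S
  [2,6] PP\S   >
    [2,4] (PP\S)/PP   >
      [2,3] "on" : ((PP\S)/PP)/PP
      [3,4] "this" : PP
    [4,6] PP   <
      [4,5] "every" : S/PP
      [5,6] "plan" : PP\(S/PP)

[0,1] (S/(PP\S))/S  lex  "song"
[1,2] S  lex  "from"
[0,2] S/(PP\S)  >  k=1
[2,3] ((PP\S)/PP)/PP  lex  "on"
[3,4] PP  lex  "this"
[2,4] (PP\S)/PP  >  k=3
[4,5] S/PP  lex  "every"
[5,6] PP\(S/PP)  lex  "plan"
[4,6] PP  <  k=5
[2,6] PP\S  >  k=4
[0,6] S  >  k=2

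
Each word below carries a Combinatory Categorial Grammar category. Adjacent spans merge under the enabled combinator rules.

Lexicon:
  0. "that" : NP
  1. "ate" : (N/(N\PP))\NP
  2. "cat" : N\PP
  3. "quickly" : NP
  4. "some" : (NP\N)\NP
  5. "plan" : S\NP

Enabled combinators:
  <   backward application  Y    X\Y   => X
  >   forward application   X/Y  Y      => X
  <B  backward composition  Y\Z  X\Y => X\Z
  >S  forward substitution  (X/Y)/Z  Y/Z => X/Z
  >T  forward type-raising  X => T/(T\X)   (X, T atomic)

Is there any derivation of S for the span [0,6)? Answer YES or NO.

[0,6] S   <
  [0,5] NP   <
    [0,3] N   >
      [0,2] N/(N\PP)   <
        [0,1] "that" : NP
        [1,2] "ate" : (N/(N\PP))\NP
      [2,3] "cat" : N\PP
    [3,5] NP\N   <
      [3,4] "quickly" : NP
      [4,5] "some" : (NP\N)\NP
  [5,6] "plan" : S\NP

YES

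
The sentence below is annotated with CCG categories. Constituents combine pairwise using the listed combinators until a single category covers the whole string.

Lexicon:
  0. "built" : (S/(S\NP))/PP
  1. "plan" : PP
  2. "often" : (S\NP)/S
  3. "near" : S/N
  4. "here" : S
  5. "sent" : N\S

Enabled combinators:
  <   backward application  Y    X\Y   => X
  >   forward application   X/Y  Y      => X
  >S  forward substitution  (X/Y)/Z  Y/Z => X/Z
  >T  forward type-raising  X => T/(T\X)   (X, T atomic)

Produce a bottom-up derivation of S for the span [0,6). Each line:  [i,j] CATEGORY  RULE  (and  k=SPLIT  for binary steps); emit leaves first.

[0,1] (S/(S\NP))/PP  lex  "built"
[1,2] PP  lex  "plan"
[0,2] S/(S\NP)  >  k=1
[2,3] (S\NP)/S  lex  "often"
[3,4] S/N  lex  "near"
[4,5] S  lex  "here"
[5,6] N\S  lex  "sent"
[4,6] N  <  k=5
[3,6] S  >  k=4
[2,6] S\NP  >  k=3
[0,6] S  >  k=2

[0,6] S   >
  [0,2] S/(S\NP)   >
    [0,1] "built" : (S/(S\NP))/PP
    [1,2] "plan" : PP
  [2,6] S\NP   >
    [2,3] "often" : (S\NP)/S
    [3,6] S   >
      [3,4] "near" : S/N
      [4,6] N   <
        [4,5] "here" : S
        [5,6] "sent" : N\S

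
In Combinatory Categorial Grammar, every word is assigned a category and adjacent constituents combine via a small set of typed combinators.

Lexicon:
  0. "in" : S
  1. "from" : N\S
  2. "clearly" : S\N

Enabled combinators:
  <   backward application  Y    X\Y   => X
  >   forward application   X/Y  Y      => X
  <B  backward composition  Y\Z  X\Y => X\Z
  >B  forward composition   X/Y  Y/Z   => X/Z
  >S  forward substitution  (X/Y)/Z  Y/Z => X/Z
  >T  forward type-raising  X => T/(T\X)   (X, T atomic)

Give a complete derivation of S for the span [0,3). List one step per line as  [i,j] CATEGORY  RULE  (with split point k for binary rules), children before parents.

[0,3] S   <
  [0,2] N   <
    [0,1] "in" : S
    [1,2] "from" : N\S
  [2,3] "clearly" : S\N

[0,1] S  lex  "in"
[1,2] N\S  lex  "from"
[0,2] N  <  k=1
[2,3] S\N  lex  "clearly"
[0,3] S  <  k=2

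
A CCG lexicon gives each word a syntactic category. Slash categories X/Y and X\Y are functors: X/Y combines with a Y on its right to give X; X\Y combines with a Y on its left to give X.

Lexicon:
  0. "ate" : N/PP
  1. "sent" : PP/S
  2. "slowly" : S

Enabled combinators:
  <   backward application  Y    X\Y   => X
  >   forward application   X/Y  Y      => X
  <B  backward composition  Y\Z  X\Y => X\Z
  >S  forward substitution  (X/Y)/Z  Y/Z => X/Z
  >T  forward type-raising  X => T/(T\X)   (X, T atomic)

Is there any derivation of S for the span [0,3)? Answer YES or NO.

NO

N/PP PP/S S
CKY chart[0,3] = {N, N/(N\N), NP/(NP\N), PP/(PP\N), S/(S\N)}; S ∉ chart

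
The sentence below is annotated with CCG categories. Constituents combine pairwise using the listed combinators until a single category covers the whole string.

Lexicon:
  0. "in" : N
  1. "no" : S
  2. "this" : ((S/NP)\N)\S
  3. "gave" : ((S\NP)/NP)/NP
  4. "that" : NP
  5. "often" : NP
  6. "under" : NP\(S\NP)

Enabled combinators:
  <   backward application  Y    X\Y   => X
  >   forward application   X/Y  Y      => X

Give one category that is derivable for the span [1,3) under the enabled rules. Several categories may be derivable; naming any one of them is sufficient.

(S/NP)\N

[0,7] S   >
  [0,3] S/NP   <
    [0,1] "in" : N
    [1,3] (S/NP)\N   <
      [1,2] "no" : S
      [2,3] "this" : ((S/NP)\N)\S
  [3,7] NP   <
    [3,6] S\NP   >
      [3,5] (S\NP)/NP   >
        [3,4] "gave" : ((S\NP)/NP)/NP
        [4,5] "that" : NP
      [5,6] "often" : NP
    [6,7] "under" : NP\(S\NP)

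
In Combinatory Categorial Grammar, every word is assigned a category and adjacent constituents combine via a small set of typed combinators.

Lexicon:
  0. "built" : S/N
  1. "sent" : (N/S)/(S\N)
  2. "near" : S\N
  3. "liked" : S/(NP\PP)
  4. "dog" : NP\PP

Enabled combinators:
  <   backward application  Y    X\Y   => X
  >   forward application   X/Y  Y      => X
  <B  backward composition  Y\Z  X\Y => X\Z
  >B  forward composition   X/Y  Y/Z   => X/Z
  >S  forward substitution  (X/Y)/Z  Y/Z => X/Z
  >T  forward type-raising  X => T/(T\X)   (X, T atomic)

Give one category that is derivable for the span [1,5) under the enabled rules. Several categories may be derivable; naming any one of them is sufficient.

N

[0,5] S   >
  [0,1] "built" : S/N
  [1,5] N   >
    [1,3] N/S   >
      [1,2] "sent" : (N/S)/(S\N)
      [2,3] "near" : S\N
    [3,5] S   >
      [3,4] "liked" : S/(NP\PP)
      [4,5] "dog" : NP\PP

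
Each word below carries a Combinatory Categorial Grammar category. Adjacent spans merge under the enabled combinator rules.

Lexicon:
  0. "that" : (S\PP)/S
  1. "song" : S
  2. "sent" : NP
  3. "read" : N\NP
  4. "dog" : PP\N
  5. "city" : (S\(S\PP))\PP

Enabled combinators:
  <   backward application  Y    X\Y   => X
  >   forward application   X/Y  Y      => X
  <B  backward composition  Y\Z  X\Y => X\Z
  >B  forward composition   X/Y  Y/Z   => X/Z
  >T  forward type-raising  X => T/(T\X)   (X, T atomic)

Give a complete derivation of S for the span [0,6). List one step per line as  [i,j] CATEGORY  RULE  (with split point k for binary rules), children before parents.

[0,6] S   <
  [0,2] S\PP   >
    [0,1] "that" : (S\PP)/S
    [1,2] "song" : S
  [2,6] S\(S\PP)   <
    [2,5] PP   <
      [2,4] N   <
        [2,3] "sent" : NP
        [3,4] "read" : N\NP
      [4,5] "dog" : PP\N
    [5,6] "city" : (S\(S\PP))\PP

[0,1] (S\PP)/S  lex  "that"
[1,2] S  lex  "song"
[0,2] S\PP  >  k=1
[2,3] NP  lex  "sent"
[3,4] N\NP  lex  "read"
[2,4] N  <  k=3
[4,5] PP\N  lex  "dog"
[2,5] PP  <  k=4
[5,6] (S\(S\PP))\PP  lex  "city"
[2,6] S\(S\PP)  <  k=5
[0,6] S  <  k=2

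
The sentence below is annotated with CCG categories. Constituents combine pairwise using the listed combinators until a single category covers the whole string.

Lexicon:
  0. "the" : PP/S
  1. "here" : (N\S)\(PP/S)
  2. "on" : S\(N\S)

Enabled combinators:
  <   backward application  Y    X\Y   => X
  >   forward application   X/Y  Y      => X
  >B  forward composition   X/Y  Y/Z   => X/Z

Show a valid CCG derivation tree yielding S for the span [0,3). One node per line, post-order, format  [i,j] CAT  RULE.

[0,3] S   <
  [0,2] N\S   <
    [0,1] "the" : PP/S
    [1,2] "here" : (N\S)\(PP/S)
  [2,3] "on" : S\(N\S)

[0,1] PP/S  lex  "the"
[1,2] (N\S)\(PP/S)  lex  "here"
[0,2] N\S  <  k=1
[2,3] S\(N\S)  lex  "on"
[0,3] S  <  k=2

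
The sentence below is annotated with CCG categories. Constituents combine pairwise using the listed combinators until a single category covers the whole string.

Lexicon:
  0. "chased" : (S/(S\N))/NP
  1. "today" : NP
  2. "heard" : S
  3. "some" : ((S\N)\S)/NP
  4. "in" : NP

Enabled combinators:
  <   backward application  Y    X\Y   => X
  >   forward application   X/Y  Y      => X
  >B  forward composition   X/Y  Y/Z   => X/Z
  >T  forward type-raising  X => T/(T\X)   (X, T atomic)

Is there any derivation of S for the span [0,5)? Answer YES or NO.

YES

[0,5] S   >
  [0,2] S/(S\N)   >
    [0,1] "chased" : (S/(S\N))/NP
    [1,2] "today" : NP
  [2,5] S\N   <
    [2,3] "heard" : S
    [3,5] (S\N)\S   >
      [3,4] "some" : ((S\N)\S)/NP
      [4,5] "in" : NP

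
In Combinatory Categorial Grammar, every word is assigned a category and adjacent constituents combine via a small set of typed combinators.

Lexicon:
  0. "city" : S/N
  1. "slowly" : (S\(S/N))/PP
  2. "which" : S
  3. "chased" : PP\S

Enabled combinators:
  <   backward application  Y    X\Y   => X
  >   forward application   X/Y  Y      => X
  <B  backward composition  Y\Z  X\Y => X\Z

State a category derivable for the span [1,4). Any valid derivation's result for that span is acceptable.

S\(S/N)

[0,4] S   <
  [0,1] "city" : S/N
  [1,4] S\(S/N)   >
    [1,2] "slowly" : (S\(S/N))/PP
    [2,4] PP   <
      [2,3] "which" : S
      [3,4] "chased" : PP\S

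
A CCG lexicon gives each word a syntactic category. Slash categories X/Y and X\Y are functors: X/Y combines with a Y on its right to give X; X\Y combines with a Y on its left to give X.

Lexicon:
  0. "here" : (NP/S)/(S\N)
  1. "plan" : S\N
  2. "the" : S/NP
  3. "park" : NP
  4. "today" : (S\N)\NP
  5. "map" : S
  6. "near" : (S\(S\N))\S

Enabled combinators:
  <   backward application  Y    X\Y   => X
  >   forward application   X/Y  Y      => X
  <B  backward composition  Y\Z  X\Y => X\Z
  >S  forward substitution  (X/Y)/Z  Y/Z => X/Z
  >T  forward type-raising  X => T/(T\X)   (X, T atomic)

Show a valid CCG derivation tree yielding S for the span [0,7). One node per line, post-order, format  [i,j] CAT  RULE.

[0,1] (NP/S)/(S\N)  lex  "here"
[1,2] S\N  lex  "plan"
[0,2] NP/S  >  k=1
[2,3] S/NP  lex  "the"
[3,4] NP  lex  "park"
[2,4] S  >  k=3
[0,4] NP  >  k=2
[4,5] (S\N)\NP  lex  "today"
[0,5] S\N  <  k=4
[5,6] S  lex  "map"
[6,7] (S\(S\N))\S  lex  "near"
[5,7] S\(S\N)  <  k=6
[0,7] S  <  k=5

[0,7] S   <
  [0,5] S\N   <
    [0,4] NP   >
      [0,2] NP/S   >
        [0,1] "here" : (NP/S)/(S\N)
        [1,2] "plan" : S\N
      [2,4] S   >
        [2,3] "the" : S/NP
        [3,4] "park" : NP
    [4,5] "today" : (S\N)\NP
  [5,7] S\(S\N)   <
    [5,6] "map" : S
    [6,7] "near" : (S\(S\N))\S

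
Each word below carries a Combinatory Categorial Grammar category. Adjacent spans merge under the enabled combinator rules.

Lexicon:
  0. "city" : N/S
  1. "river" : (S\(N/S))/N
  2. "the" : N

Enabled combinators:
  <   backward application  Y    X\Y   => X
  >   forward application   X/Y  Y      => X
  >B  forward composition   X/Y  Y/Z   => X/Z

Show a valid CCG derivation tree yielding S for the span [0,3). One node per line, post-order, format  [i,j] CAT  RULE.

[0,1] N/S  lex  "city"
[1,2] (S\(N/S))/N  lex  "river"
[2,3] N  lex  "the"
[1,3] S\(N/S)  >  k=2
[0,3] S  <  k=1

[0,3] S   <
  [0,1] "city" : N/S
  [1,3] S\(N/S)   >
    [1,2] "river" : (S\(N/S))/N
    [2,3] "the" : N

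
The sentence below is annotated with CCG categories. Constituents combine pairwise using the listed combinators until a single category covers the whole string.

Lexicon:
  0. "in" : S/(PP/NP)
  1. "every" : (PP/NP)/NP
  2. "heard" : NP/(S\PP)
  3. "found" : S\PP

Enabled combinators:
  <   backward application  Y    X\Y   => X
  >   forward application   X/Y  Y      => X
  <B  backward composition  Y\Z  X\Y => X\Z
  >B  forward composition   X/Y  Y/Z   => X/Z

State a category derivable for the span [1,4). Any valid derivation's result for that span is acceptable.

PP/NP

[0,4] S   >
  [0,1] "in" : S/(PP/NP)
  [1,4] PP/NP   >
    [1,2] "every" : (PP/NP)/NP
    [2,4] NP   >
      [2,3] "heard" : NP/(S\PP)
      [3,4] "found" : S\PP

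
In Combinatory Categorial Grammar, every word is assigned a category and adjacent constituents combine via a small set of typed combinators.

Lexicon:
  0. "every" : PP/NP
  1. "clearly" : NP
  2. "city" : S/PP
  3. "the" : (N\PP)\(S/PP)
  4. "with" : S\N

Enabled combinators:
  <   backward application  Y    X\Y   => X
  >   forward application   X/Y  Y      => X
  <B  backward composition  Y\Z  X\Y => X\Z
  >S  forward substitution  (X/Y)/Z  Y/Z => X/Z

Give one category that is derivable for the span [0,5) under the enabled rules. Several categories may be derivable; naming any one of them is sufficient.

[0,5] S   <
  [0,4] N   <
    [0,2] PP   >
      [0,1] "every" : PP/NP
      [1,2] "clearly" : NP
    [2,4] N\PP   <
      [2,3] "city" : S/PP
      [3,4] "the" : (N\PP)\(S/PP)
  [4,5] "with" : S\N

S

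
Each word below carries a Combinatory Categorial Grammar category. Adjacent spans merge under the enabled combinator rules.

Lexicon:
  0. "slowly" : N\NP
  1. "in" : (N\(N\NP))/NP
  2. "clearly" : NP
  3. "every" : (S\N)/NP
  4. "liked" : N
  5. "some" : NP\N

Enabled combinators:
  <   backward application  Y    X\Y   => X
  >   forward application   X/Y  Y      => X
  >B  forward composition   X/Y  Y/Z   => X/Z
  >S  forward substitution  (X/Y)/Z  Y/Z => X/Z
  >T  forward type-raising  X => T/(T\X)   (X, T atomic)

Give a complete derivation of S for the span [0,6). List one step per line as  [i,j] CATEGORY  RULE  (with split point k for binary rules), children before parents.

[0,6] S   <
  [0,3] N   <
    [0,1] "slowly" : N\NP
    [1,3] N\(N\NP)   >
      [1,2] "in" : (N\(N\NP))/NP
      [2,3] "clearly" : NP
  [3,6] S\N   >
    [3,4] "every" : (S\N)/NP
    [4,6] NP   >
      [4,5] NP/(NP\N)   >T
        [4,5] "liked" : N
      [5,6] "some" : NP\N

[0,1] N\NP  lex  "slowly"
[1,2] (N\(N\NP))/NP  lex  "in"
[2,3] NP  lex  "clearly"
[1,3] N\(N\NP)  >  k=2
[0,3] N  <  k=1
[3,4] (S\N)/NP  lex  "every"
[4,5] N  lex  "liked"
[4,5] NP/(NP\N)  >T
[5,6] NP\N  lex  "some"
[4,6] NP  >  k=5
[3,6] S\N  >  k=4
[0,6] S  <  k=3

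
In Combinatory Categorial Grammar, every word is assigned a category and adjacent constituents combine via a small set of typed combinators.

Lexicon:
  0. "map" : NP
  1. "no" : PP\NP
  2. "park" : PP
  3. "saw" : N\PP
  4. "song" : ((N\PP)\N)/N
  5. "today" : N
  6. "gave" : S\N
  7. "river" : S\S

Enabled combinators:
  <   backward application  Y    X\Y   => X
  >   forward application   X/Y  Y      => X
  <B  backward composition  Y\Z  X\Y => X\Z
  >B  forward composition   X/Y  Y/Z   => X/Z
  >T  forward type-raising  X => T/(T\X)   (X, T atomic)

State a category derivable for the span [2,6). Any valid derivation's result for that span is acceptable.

[0,8] S   <
  [0,6] N   <
    [0,2] PP   <
      [0,1] "map" : NP
      [1,2] "no" : PP\NP
    [2,6] N\PP   <
      [2,4] N   <
        [2,3] "park" : PP
        [3,4] "saw" : N\PP
      [4,6] (N\PP)\N   >
        [4,5] "song" : ((N\PP)\N)/N
        [5,6] "today" : N
  [6,8] S\N   <B
    [6,7] "gave" : S\N
    [7,8] "river" : S\S

N\PP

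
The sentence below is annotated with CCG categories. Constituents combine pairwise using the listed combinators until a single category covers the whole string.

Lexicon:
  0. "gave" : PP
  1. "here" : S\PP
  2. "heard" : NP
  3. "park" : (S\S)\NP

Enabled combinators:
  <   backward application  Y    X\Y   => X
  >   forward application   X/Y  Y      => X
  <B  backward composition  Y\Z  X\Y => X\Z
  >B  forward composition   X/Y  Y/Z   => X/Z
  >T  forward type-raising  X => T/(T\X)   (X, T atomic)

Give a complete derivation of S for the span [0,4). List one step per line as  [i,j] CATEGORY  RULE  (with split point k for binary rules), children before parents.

[0,1] PP  lex  "gave"
[0,1] S/(S\PP)  >T
[1,2] S\PP  lex  "here"
[2,3] NP  lex  "heard"
[3,4] (S\S)\NP  lex  "park"
[2,4] S\S  <  k=3
[1,4] S\PP  <B  k=2
[0,4] S  >  k=1

[0,4] S   >
  [0,1] S/(S\PP)   >T
    [0,1] "gave" : PP
  [1,4] S\PP   <B
    [1,2] "here" : S\PP
    [2,4] S\S   <
      [2,3] "heard" : NP
      [3,4] "park" : (S\S)\NP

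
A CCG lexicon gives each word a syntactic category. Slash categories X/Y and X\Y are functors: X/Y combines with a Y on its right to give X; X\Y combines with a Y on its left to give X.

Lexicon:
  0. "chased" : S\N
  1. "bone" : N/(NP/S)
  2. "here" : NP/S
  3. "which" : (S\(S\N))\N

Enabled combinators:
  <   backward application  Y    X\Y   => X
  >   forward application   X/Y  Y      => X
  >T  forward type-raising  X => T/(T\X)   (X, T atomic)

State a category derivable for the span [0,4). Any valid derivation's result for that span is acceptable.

[0,4] S   <
  [0,1] "chased" : S\N
  [1,4] S\(S\N)   <
    [1,3] N   >
      [1,2] "bone" : N/(NP/S)
      [2,3] "here" : NP/S
    [3,4] "which" : (S\(S\N))\N

S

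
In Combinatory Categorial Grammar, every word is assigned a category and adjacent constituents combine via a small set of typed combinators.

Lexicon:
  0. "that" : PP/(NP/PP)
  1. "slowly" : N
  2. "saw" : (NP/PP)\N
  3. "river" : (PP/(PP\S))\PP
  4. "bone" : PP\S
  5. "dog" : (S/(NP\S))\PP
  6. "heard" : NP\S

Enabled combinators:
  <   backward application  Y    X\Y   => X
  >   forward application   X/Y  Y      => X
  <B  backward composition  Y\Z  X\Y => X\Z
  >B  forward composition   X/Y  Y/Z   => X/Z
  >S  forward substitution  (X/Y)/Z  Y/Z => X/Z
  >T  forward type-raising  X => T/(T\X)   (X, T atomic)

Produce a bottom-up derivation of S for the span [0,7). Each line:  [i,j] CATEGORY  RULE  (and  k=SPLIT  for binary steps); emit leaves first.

[0,1] PP/(NP/PP)  lex  "that"
[1,2] N  lex  "slowly"
[2,3] (NP/PP)\N  lex  "saw"
[1,3] NP/PP  <  k=2
[0,3] PP  >  k=1
[3,4] (PP/(PP\S))\PP  lex  "river"
[0,4] PP/(PP\S)  <  k=3
[4,5] PP\S  lex  "bone"
[0,5] PP  >  k=4
[5,6] (S/(NP\S))\PP  lex  "dog"
[0,6] S/(NP\S)  <  k=5
[6,7] NP\S  lex  "heard"
[0,7] S  >  k=6

[0,7] S   >
  [0,6] S/(NP\S)   <
    [0,5] PP   >
      [0,4] PP/(PP\S)   <
        [0,3] PP   >
          [0,1] "that" : PP/(NP/PP)
          [1,3] NP/PP   <
            [1,2] "slowly" : N
            [2,3] "saw" : (NP/PP)\N
        [3,4] "river" : (PP/(PP\S))\PP
      [4,5] "bone" : PP\S
    [5,6] "dog" : (S/(NP\S))\PP
  [6,7] "heard" : NP\S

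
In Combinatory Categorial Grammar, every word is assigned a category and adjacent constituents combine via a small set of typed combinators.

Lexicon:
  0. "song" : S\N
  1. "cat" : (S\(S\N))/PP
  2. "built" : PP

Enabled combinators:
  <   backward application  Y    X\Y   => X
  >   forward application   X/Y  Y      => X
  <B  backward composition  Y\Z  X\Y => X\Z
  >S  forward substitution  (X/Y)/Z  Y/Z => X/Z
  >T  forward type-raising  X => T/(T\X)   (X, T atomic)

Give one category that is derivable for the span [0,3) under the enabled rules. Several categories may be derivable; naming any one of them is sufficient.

[0,3] S   <
  [0,1] "song" : S\N
  [1,3] S\(S\N)   >
    [1,2] "cat" : (S\(S\N))/PP
    [2,3] "built" : PP

S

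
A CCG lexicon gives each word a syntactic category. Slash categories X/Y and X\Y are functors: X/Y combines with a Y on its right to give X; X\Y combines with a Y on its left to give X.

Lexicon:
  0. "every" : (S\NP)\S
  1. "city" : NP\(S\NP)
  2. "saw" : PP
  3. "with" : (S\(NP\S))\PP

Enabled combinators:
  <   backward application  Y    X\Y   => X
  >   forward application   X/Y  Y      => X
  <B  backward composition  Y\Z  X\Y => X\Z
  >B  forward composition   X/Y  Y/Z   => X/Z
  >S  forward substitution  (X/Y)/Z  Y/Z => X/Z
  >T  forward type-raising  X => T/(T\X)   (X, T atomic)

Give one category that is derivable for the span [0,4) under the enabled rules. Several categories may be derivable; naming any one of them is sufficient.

S

[0,4] S   <
  [0,2] NP\S   <B
    [0,1] "every" : (S\NP)\S
    [1,2] "city" : NP\(S\NP)
  [2,4] S\(NP\S)   <
    [2,3] "saw" : PP
    [3,4] "with" : (S\(NP\S))\PP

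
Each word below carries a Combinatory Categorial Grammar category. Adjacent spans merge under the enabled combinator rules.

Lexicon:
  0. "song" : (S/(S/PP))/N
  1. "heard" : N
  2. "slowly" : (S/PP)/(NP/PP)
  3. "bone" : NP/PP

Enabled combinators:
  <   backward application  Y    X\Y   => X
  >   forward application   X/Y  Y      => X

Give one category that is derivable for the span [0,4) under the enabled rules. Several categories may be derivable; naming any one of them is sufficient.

[0,4] S   >
  [0,2] S/(S/PP)   >
    [0,1] "song" : (S/(S/PP))/N
    [1,2] "heard" : N
  [2,4] S/PP   >
    [2,3] "slowly" : (S/PP)/(NP/PP)
    [3,4] "bone" : NP/PP

S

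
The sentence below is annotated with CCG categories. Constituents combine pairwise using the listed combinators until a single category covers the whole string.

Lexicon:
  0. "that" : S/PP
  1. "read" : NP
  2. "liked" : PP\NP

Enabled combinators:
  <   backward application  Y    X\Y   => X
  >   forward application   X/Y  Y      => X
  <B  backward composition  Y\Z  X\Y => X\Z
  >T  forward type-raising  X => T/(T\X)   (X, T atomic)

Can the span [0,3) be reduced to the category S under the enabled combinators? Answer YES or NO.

YES

[0,3] S   >
  [0,1] "that" : S/PP
  [1,3] PP   >
    [1,2] PP/(PP\NP)   >T
      [1,2] "read" : NP
    [2,3] "liked" : PP\NP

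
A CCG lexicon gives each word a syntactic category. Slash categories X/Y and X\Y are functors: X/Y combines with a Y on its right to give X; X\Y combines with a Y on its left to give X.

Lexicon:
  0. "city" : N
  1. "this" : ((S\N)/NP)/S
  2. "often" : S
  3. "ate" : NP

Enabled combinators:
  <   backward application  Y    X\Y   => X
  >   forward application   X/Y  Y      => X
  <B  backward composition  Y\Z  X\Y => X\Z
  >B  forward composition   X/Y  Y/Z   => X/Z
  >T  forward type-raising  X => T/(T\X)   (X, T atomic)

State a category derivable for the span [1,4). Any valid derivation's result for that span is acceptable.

S\N

[0,4] S   <
  [0,1] "city" : N
  [1,4] S\N   >
    [1,3] (S\N)/NP   >
      [1,2] "this" : ((S\N)/NP)/S
      [2,3] "often" : S
    [3,4] "ate" : NP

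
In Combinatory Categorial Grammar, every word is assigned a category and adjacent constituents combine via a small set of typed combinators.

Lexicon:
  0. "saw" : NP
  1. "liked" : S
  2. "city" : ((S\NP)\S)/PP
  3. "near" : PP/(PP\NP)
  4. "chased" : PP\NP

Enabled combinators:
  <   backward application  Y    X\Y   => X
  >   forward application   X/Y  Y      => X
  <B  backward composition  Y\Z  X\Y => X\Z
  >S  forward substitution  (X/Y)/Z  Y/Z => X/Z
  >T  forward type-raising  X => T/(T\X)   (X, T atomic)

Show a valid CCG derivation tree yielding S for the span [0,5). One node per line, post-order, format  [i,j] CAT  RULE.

[0,5] S   <
  [0,1] "saw" : NP
  [1,5] S\NP   <
    [1,2] "liked" : S
    [2,5] (S\NP)\S   >
      [2,3] "city" : ((S\NP)\S)/PP
      [3,5] PP   >
        [3,4] "near" : PP/(PP\NP)
        [4,5] "chased" : PP\NP

[0,1] NP  lex  "saw"
[1,2] S  lex  "liked"
[2,3] ((S\NP)\S)/PP  lex  "city"
[3,4] PP/(PP\NP)  lex  "near"
[4,5] PP\NP  lex  "chased"
[3,5] PP  >  k=4
[2,5] (S\NP)\S  >  k=3
[1,5] S\NP  <  k=2
[0,5] S  <  k=1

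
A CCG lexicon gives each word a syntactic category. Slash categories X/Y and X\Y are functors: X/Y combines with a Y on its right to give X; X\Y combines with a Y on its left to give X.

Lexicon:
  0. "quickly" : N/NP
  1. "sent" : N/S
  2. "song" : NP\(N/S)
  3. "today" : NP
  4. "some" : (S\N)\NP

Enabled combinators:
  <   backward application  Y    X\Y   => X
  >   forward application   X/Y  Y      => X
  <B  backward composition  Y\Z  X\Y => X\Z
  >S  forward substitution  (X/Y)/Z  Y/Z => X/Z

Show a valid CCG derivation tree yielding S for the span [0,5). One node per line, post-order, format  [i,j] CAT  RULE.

[0,1] N/NP  lex  "quickly"
[1,2] N/S  lex  "sent"
[2,3] NP\(N/S)  lex  "song"
[1,3] NP  <  k=2
[0,3] N  >  k=1
[3,4] NP  lex  "today"
[4,5] (S\N)\NP  lex  "some"
[3,5] S\N  <  k=4
[0,5] S  <  k=3

[0,5] S   <
  [0,3] N   >
    [0,1] "quickly" : N/NP
    [1,3] NP   <
      [1,2] "sent" : N/S
      [2,3] "song" : NP\(N/S)
  [3,5] S\N   <
    [3,4] "today" : NP
    [4,5] "some" : (S\N)\NP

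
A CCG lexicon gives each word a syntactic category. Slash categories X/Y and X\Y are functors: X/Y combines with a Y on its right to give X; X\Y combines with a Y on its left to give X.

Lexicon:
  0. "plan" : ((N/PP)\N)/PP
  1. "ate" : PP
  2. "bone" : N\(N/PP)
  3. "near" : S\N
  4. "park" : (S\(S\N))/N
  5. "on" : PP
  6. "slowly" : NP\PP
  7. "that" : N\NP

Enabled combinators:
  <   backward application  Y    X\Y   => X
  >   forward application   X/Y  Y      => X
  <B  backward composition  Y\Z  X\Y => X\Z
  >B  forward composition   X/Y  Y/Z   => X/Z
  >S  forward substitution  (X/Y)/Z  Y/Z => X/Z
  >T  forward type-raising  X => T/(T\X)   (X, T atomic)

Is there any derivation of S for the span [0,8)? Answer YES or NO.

[0,8] S   <
  [0,4] S\N   <B
    [0,3] N\N   <B
      [0,2] (N/PP)\N   >
        [0,1] "plan" : ((N/PP)\N)/PP
        [1,2] "ate" : PP
      [2,3] "bone" : N\(N/PP)
    [3,4] "near" : S\N
  [4,8] S\(S\N)   >
    [4,5] "park" : (S\(S\N))/N
    [5,8] N   <
      [5,6] "on" : PP
      [6,8] N\PP   <B
        [6,7] "slowly" : NP\PP
        [7,8] "that" : N\NP

YES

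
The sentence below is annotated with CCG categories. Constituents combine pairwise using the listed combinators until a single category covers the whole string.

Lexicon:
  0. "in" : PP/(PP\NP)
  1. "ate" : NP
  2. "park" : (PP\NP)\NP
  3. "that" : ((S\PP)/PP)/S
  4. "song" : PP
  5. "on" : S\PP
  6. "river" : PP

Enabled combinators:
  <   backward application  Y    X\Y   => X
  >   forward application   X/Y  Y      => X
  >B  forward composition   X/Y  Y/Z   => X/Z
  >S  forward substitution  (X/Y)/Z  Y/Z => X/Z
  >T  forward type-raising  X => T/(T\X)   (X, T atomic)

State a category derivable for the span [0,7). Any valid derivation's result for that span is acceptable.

[0,7] S   <
  [0,3] PP   >
    [0,1] "in" : PP/(PP\NP)
    [1,3] PP\NP   <
      [1,2] "ate" : NP
      [2,3] "park" : (PP\NP)\NP
  [3,7] S\PP   >
    [3,6] (S\PP)/PP   >
      [3,4] "that" : ((S\PP)/PP)/S
      [4,6] S   <
        [4,5] "song" : PP
        [5,6] "on" : S\PP
    [6,7] "river" : PP

S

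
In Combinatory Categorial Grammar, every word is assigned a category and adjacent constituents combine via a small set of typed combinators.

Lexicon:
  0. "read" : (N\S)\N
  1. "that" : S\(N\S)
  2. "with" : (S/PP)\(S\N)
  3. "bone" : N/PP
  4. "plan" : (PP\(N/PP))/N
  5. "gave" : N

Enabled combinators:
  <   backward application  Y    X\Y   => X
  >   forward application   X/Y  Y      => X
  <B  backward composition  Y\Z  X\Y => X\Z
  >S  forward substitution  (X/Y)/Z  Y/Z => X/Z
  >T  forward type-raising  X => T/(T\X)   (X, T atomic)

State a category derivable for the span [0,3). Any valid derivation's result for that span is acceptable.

[0,6] S   >
  [0,3] S/PP   <
    [0,2] S\N   <B
      [0,1] "read" : (N\S)\N
      [1,2] "that" : S\(N\S)
    [2,3] "with" : (S/PP)\(S\N)
  [3,6] PP   <
    [3,4] "bone" : N/PP
    [4,6] PP\(N/PP)   >
      [4,5] "plan" : (PP\(N/PP))/N
      [5,6] "gave" : N

S/PP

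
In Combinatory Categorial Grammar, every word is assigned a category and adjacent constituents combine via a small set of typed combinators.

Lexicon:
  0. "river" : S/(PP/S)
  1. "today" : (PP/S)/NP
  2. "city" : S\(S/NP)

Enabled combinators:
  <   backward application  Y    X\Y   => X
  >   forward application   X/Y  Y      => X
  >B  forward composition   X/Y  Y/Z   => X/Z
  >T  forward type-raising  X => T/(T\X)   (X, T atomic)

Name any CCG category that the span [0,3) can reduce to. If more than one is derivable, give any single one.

S

[0,3] S   <
  [0,2] S/NP   >B
    [0,1] "river" : S/(PP/S)
    [1,2] "today" : (PP/S)/NP
  [2,3] "city" : S\(S/NP)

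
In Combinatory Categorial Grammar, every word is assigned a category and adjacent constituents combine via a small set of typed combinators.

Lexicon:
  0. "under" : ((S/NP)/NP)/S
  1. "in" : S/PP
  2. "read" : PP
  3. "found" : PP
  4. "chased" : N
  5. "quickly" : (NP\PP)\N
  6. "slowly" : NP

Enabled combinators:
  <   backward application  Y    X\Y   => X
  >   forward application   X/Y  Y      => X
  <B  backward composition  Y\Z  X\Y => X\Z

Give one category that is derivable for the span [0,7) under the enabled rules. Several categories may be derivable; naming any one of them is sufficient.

S

[0,7] S   >
  [0,6] S/NP   >
    [0,3] (S/NP)/NP   >
      [0,1] "under" : ((S/NP)/NP)/S
      [1,3] S   >
        [1,2] "in" : S/PP
        [2,3] "read" : PP
    [3,6] NP   <
      [3,4] "found" : PP
      [4,6] NP\PP   <
        [4,5] "chased" : N
        [5,6] "quickly" : (NP\PP)\N
  [6,7] "slowly" : NP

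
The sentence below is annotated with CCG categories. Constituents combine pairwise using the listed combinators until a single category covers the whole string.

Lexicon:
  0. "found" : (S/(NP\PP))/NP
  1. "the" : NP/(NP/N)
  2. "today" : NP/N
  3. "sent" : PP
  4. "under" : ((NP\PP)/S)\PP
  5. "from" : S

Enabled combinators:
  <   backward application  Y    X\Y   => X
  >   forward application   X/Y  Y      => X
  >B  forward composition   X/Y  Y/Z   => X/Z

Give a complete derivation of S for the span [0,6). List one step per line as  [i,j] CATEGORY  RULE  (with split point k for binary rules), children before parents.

[0,6] S   >
  [0,3] S/(NP\PP)   >
    [0,1] "found" : (S/(NP\PP))/NP
    [1,3] NP   >
      [1,2] "the" : NP/(NP/N)
      [2,3] "today" : NP/N
  [3,6] NP\PP   >
    [3,5] (NP\PP)/S   <
      [3,4] "sent" : PP
      [4,5] "under" : ((NP\PP)/S)\PP
    [5,6] "from" : S

[0,1] (S/(NP\PP))/NP  lex  "found"
[1,2] NP/(NP/N)  lex  "the"
[2,3] NP/N  lex  "today"
[1,3] NP  >  k=2
[0,3] S/(NP\PP)  >  k=1
[3,4] PP  lex  "sent"
[4,5] ((NP\PP)/S)\PP  lex  "under"
[3,5] (NP\PP)/S  <  k=4
[5,6] S  lex  "from"
[3,6] NP\PP  >  k=5
[0,6] S  >  k=3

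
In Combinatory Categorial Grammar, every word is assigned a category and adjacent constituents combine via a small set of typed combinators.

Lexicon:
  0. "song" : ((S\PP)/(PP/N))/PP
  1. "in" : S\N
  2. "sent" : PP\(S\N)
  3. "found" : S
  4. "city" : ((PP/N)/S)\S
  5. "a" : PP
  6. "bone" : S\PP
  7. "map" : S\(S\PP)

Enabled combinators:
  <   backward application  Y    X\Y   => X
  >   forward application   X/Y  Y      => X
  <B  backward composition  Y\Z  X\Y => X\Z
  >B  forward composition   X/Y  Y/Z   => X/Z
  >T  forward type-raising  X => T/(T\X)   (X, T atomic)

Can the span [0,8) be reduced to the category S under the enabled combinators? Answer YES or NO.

YES

[0,8] S   <
  [0,7] S\PP   >
    [0,3] (S\PP)/(PP/N)   >
      [0,1] "song" : ((S\PP)/(PP/N))/PP
      [1,3] PP   <
        [1,2] "in" : S\N
        [2,3] "sent" : PP\(S\N)
    [3,7] PP/N   >
      [3,5] (PP/N)/S   <
        [3,4] "found" : S
        [4,5] "city" : ((PP/N)/S)\S
      [5,7] S   <
        [5,6] "a" : PP
        [6,7] "bone" : S\PP
  [7,8] "map" : S\(S\PP)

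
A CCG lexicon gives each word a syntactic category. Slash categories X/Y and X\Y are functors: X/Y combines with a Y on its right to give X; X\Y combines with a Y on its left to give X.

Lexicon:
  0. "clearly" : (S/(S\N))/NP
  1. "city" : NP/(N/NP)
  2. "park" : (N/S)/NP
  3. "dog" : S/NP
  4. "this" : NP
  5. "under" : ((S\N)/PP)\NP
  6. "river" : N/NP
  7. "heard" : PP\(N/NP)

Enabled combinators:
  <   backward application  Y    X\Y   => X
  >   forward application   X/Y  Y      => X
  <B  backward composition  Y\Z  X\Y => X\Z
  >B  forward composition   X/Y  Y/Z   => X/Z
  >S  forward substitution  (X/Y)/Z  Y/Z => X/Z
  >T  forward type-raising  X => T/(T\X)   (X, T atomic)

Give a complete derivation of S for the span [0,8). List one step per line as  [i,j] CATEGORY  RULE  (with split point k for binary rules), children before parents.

[0,8] S   >
  [0,4] S/(S\N)   >
    [0,1] "clearly" : (S/(S\N))/NP
    [1,4] NP   >
      [1,2] "city" : NP/(N/NP)
      [2,4] N/NP   >S
        [2,3] "park" : (N/S)/NP
        [3,4] "dog" : S/NP
  [4,8] S\N   >
    [4,6] (S\N)/PP   <
      [4,5] "this" : NP
      [5,6] "under" : ((S\N)/PP)\NP
    [6,8] PP   <
      [6,7] "river" : N/NP
      [7,8] "heard" : PP\(N/NP)

[0,1] (S/(S\N))/NP  lex  "clearly"
[1,2] NP/(N/NP)  lex  "city"
[2,3] (N/S)/NP  lex  "park"
[3,4] S/NP  lex  "dog"
[2,4] N/NP  >S  k=3
[1,4] NP  >  k=2
[0,4] S/(S\N)  >  k=1
[4,5] NP  lex  "this"
[5,6] ((S\N)/PP)\NP  lex  "under"
[4,6] (S\N)/PP  <  k=5
[6,7] N/NP  lex  "river"
[7,8] PP\(N/NP)  lex  "heard"
[6,8] PP  <  k=7
[4,8] S\N  >  k=6
[0,8] S  >  k=4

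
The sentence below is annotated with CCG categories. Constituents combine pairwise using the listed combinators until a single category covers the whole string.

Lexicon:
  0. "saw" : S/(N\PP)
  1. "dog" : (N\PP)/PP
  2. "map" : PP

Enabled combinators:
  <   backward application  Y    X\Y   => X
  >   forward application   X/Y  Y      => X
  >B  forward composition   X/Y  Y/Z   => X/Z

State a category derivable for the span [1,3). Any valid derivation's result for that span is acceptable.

[0,3] S   >
  [0,1] "saw" : S/(N\PP)
  [1,3] N\PP   >
    [1,2] "dog" : (N\PP)/PP
    [2,3] "map" : PP

N\PP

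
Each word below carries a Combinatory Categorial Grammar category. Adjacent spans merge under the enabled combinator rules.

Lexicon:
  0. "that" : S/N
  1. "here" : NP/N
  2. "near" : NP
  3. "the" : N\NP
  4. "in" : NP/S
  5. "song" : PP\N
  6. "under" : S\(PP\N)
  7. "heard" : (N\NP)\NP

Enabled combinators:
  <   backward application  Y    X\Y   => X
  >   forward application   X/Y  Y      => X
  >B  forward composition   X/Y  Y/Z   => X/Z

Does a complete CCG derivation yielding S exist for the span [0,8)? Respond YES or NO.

YES

[0,8] S   >
  [0,1] "that" : S/N
  [1,8] N   <
    [1,4] NP   >
      [1,2] "here" : NP/N
      [2,4] N   <
        [2,3] "near" : NP
        [3,4] "the" : N\NP
    [4,8] N\NP   <
      [4,7] NP   >
        [4,5] "in" : NP/S
        [5,7] S   <
          [5,6] "song" : PP\N
          [6,7] "under" : S\(PP\N)
      [7,8] "heard" : (N\NP)\NP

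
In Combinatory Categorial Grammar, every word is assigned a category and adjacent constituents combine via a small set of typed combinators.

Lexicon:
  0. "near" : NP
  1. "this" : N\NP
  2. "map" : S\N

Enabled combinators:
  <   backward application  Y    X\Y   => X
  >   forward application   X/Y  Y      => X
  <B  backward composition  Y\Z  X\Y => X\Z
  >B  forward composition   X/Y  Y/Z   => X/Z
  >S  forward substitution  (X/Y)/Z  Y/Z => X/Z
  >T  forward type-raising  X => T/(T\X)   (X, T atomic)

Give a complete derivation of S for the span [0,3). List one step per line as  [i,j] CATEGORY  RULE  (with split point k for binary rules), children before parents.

[0,1] NP  lex  "near"
[1,2] N\NP  lex  "this"
[0,2] N  <  k=1
[2,3] S\N  lex  "map"
[0,3] S  <  k=2

[0,3] S   <
  [0,2] N   <
    [0,1] "near" : NP
    [1,2] "this" : N\NP
  [2,3] "map" : S\N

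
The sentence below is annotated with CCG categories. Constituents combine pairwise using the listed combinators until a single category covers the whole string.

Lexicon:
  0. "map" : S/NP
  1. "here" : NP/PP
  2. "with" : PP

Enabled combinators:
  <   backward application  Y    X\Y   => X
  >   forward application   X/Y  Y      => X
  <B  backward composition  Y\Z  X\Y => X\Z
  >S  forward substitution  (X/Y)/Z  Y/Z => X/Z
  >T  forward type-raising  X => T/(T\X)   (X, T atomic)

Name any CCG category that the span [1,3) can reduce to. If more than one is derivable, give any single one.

NP

[0,3] S   >
  [0,1] "map" : S/NP
  [1,3] NP   >
    [1,2] "here" : NP/PP
    [2,3] "with" : PP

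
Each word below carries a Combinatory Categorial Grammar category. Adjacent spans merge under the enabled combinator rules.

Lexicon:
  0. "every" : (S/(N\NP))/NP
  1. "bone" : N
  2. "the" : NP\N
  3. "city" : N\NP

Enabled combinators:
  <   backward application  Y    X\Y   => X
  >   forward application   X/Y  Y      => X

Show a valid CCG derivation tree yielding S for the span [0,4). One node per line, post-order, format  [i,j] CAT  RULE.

[0,1] (S/(N\NP))/NP  lex  "every"
[1,2] N  lex  "bone"
[2,3] NP\N  lex  "the"
[1,3] NP  <  k=2
[0,3] S/(N\NP)  >  k=1
[3,4] N\NP  lex  "city"
[0,4] S  >  k=3

[0,4] S   >
  [0,3] S/(N\NP)   >
    [0,1] "every" : (S/(N\NP))/NP
    [1,3] NP   <
      [1,2] "bone" : N
      [2,3] "the" : NP\N
  [3,4] "city" : N\NP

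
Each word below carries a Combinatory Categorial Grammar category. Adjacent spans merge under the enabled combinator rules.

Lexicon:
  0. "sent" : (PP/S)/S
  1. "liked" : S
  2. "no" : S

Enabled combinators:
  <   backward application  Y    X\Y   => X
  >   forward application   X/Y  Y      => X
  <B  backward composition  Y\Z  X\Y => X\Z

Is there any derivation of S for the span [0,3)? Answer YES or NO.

NO

(PP/S)/S S S
CKY chart[0,3] = {PP}; S ∉ chart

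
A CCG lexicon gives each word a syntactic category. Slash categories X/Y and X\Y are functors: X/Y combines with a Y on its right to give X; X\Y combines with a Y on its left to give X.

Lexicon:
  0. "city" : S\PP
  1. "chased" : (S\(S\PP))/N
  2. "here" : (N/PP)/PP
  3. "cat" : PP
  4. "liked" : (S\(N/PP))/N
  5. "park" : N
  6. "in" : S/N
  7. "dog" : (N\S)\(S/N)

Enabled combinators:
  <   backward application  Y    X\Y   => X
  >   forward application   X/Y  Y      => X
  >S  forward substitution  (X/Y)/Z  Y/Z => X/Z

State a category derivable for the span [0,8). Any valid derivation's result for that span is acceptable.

[0,8] S   <
  [0,1] "city" : S\PP
  [1,8] S\(S\PP)   >
    [1,2] "chased" : (S\(S\PP))/N
    [2,8] N   <
      [2,6] S   <
        [2,4] N/PP   >
          [2,3] "here" : (N/PP)/PP
          [3,4] "cat" : PP
        [4,6] S\(N/PP)   >
          [4,5] "liked" : (S\(N/PP))/N
          [5,6] "park" : N
      [6,8] N\S   <
        [6,7] "in" : S/N
        [7,8] "dog" : (N\S)\(S/N)

S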